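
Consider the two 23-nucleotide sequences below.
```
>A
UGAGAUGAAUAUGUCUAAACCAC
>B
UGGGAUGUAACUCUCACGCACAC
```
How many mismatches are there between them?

10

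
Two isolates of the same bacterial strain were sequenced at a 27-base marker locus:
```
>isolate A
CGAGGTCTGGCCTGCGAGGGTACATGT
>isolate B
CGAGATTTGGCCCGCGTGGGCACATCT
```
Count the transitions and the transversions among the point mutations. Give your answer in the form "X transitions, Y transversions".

Transitions (purine↔purine or pyrimidine↔pyrimidine): 5 G→A, 7 C→T, 13 T→C, 21 T→C.
Transversions (purine↔pyrimidine): 17 A→T, 26 G→C.

4 transitions, 2 transversions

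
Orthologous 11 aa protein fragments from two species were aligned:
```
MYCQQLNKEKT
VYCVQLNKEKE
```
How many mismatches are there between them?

3

Comparing position by position, 3 positions differ: 1 (M/V), 4 (Q/V), 11 (T/E).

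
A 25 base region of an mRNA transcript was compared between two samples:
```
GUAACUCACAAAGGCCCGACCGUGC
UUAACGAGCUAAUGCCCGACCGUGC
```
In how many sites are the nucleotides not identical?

6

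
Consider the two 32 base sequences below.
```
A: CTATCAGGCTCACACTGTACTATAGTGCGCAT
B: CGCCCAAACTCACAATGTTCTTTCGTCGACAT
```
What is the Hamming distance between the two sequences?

The sequences differ at sites 2, 3, 4, 7, 8, 15, 19, 22, 24, 27, 28, 29 (1-based) — 12 in total.

12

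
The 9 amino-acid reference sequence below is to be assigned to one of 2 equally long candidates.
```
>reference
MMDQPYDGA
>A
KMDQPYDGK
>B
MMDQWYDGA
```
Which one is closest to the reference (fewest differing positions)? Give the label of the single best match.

Hamming distances to reference — A: 2; B: 1.
Smallest is B with 1 mismatch.

B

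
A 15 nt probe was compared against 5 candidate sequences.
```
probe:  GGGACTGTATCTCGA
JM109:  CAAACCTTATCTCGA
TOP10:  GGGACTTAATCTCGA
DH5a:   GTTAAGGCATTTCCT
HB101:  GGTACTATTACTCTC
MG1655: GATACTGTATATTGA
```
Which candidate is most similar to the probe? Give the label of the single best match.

JM109 differs at 5 sites; TOP10 differs at 2 sites; DH5a differs at 8 sites; HB101 differs at 6 sites; MG1655 differs at 4 sites. The closest is TOP10.

TOP10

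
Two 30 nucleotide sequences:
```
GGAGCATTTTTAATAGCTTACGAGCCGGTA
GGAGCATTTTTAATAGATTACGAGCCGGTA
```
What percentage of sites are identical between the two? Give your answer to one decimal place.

96.7%

1 position differs (17), so 29 of 30 match: 29/30 = 96.67%.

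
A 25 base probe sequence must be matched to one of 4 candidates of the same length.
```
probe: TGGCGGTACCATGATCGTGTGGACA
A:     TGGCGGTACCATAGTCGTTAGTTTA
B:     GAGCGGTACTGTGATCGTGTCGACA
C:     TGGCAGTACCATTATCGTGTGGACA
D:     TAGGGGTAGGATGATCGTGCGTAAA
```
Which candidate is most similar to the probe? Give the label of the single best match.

A differs at 7 positions; B differs at 5 positions; C differs at 2 positions; D differs at 7 positions. The closest is C.

C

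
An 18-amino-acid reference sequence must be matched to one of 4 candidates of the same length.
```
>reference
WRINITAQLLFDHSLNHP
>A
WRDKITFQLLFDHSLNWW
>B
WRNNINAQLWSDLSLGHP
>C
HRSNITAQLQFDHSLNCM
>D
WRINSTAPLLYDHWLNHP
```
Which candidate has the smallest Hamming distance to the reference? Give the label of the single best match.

D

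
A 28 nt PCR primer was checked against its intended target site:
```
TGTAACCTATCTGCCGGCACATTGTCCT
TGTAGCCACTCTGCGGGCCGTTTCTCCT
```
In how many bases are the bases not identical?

The sequences differ at bases 5, 8, 9, 15, 19, 20, 21, 24 (1-based) — 8 in total.

8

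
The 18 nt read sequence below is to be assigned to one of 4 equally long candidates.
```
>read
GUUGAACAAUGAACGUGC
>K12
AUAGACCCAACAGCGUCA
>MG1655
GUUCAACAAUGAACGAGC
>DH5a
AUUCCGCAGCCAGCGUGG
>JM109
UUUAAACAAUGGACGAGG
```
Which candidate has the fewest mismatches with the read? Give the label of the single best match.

Hamming distances to read — K12: 9; MG1655: 2; DH5a: 9; JM109: 5.
Smallest is MG1655 with 2 mismatches.

MG1655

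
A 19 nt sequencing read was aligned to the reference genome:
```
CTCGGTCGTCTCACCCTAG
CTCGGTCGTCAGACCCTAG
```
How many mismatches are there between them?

Mismatches (1-based): base 11: T→A; base 12: C→G.

2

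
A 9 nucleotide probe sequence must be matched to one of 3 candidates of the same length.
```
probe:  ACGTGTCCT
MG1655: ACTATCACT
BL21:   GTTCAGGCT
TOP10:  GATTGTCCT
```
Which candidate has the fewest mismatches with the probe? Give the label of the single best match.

TOP10

Hamming distances to probe — MG1655: 5; BL21: 7; TOP10: 3.
Smallest is TOP10 with 3 mismatches.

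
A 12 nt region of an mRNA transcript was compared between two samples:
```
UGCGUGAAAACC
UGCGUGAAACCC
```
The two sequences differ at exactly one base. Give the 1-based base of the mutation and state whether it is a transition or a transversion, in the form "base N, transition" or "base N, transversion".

The sequences differ only at base 10: A→C (purine→pyrimidine), a transversion.

base 10, transversion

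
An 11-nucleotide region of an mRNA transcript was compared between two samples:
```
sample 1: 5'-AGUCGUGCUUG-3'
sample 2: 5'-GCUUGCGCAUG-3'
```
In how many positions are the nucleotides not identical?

Comparing position by position, 5 positions differ: 1 (A/G), 2 (G/C), 4 (C/U), 6 (U/C), 9 (U/A).

5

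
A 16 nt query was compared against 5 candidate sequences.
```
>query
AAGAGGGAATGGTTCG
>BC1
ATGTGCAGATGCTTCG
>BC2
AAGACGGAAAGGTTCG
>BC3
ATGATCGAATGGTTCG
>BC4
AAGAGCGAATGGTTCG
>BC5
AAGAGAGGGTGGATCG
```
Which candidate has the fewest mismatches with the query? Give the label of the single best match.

BC4

BC1 differs at 6 sites; BC2 differs at 2 sites; BC3 differs at 3 sites; BC4 differs at 1 site; BC5 differs at 4 sites. The closest is BC4.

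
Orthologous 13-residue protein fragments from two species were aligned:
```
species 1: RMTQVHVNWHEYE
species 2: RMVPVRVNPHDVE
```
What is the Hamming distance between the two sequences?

6

Comparing position by position, 6 residues differ: 3 (T/V), 4 (Q/P), 6 (H/R), 9 (W/P), 11 (E/D), 12 (Y/V).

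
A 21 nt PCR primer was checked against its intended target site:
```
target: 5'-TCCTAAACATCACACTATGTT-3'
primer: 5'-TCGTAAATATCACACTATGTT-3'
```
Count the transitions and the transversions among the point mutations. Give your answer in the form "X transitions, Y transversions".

1 transition, 1 transversion

Mismatches (1-based):
base 3: C→G (pyrimidine→purine, transversion)
base 8: C→T (pyrimidine→pyrimidine, transition)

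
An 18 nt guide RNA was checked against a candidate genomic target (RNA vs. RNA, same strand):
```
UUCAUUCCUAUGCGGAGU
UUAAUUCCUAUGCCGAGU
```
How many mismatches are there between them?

The sequences differ at positions 3, 14 (1-based) — 2 in total.

2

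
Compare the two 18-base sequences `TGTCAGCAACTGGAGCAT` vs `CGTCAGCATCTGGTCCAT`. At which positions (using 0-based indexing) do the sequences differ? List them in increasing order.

0, 8, 13, 14

Scanning 0-based: 0: T/C; 8: A/T; 13: A/T; 14: G/C.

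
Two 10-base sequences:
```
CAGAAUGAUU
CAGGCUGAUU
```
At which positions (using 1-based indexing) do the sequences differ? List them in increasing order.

Scanning 1-based: 4: A/G; 5: A/C.

4, 5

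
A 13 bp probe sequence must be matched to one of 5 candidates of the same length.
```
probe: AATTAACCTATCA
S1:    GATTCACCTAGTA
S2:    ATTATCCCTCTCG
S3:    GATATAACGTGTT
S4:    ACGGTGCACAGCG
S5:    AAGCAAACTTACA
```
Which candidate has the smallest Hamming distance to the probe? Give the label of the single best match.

Hamming distances to probe — S1: 4; S2: 6; S3: 9; S4: 9; S5: 5.
Smallest is S1 with 4 mismatches.

S1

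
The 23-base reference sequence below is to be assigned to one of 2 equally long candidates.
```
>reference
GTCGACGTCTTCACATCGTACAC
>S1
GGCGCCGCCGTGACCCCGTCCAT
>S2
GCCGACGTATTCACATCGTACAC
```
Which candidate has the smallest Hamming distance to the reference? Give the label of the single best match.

Hamming distances to reference — S1: 9; S2: 2.
Smallest is S2 with 2 mismatches.

S2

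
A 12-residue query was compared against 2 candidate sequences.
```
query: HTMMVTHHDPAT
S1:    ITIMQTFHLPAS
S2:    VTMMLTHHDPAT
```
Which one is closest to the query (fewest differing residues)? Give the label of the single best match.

S2

S1 differs at 6 residues; S2 differs at 2 residues. The closest is S2.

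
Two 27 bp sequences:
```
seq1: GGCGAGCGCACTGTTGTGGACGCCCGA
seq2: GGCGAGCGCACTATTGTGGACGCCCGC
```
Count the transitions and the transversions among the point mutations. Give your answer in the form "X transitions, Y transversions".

1 transition, 1 transversion

Transitions (purine↔purine or pyrimidine↔pyrimidine): 13 G→A.
Transversions (purine↔pyrimidine): 27 A→C.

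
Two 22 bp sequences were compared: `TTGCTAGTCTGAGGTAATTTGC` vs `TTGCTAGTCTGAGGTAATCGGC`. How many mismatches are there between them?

Comparing position by position, 2 positions differ: 19 (T/C), 20 (T/G).

2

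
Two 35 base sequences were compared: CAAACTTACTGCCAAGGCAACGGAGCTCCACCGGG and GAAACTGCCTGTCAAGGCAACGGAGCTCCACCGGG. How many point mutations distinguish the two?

4

Mismatches (1-based): site 1: C→G; site 7: T→G; site 8: A→C; site 12: C→T.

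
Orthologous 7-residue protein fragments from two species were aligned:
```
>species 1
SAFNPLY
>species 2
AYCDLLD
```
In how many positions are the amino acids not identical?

Mismatches (1-based): position 1: S→A; position 2: A→Y; position 3: F→C; position 4: N→D; position 5: P→L; position 7: Y→D.

6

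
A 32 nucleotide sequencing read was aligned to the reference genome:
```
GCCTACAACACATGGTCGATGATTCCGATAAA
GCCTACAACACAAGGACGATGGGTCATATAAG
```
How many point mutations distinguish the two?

Mismatches (1-based): base 13: T→A; base 16: T→A; base 22: A→G; base 23: T→G; base 26: C→A; base 27: G→T; base 32: A→G.

7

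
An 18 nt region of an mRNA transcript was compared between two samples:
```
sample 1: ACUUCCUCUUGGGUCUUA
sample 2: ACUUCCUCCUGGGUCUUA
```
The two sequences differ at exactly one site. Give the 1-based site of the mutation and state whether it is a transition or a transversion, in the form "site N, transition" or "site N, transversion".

Site 9 changes U→C. U is a pyrimidine and C is a pyrimidine, so this is a transition.

site 9, transition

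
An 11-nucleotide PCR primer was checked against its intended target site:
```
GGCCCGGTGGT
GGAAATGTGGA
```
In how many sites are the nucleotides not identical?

5

The sequences differ at sites 3, 4, 5, 6, 11 (1-based) — 5 in total.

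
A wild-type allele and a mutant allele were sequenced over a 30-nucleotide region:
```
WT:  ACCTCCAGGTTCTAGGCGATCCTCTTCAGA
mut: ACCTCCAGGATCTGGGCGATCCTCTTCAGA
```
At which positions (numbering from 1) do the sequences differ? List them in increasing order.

Differences at position 10 (T→A), position 14 (A→G).

10, 14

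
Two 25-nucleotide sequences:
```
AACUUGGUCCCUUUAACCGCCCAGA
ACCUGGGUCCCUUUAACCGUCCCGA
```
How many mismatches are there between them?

4

Mismatches (1-based): base 2: A→C; base 5: U→G; base 20: C→U; base 23: A→C.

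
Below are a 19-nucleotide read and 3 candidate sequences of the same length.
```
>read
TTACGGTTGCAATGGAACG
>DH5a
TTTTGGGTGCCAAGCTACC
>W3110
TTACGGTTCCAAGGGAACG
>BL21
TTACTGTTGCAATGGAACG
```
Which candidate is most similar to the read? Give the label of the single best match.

DH5a differs at 8 bases; W3110 differs at 2 bases; BL21 differs at 1 base. The closest is BL21.

BL21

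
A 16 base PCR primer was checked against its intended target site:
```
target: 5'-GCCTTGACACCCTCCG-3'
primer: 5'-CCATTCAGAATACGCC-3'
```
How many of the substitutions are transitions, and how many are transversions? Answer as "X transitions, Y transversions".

Mismatches (1-based):
site 1: G→C (purine→pyrimidine, transversion)
site 3: C→A (pyrimidine→purine, transversion)
site 6: G→C (purine→pyrimidine, transversion)
site 8: C→G (pyrimidine→purine, transversion)
site 10: C→A (pyrimidine→purine, transversion)
site 11: C→T (pyrimidine→pyrimidine, transition)
site 12: C→A (pyrimidine→purine, transversion)
site 13: T→C (pyrimidine→pyrimidine, transition)
site 14: C→G (pyrimidine→purine, transversion)
site 16: G→C (purine→pyrimidine, transversion)

2 transitions, 8 transversions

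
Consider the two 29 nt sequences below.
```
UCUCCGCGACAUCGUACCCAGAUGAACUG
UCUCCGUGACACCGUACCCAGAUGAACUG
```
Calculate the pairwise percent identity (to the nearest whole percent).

Mismatches at positions 7, 12 (1-based): 2 of 29.
Identical positions: 27/29 = 93.1% → 93%.

93%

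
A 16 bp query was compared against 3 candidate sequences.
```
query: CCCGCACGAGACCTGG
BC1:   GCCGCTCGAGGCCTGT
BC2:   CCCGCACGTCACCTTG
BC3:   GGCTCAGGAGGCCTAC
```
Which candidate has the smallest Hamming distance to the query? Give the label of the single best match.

BC1 differs at 4 positions; BC2 differs at 3 positions; BC3 differs at 7 positions. The closest is BC2.

BC2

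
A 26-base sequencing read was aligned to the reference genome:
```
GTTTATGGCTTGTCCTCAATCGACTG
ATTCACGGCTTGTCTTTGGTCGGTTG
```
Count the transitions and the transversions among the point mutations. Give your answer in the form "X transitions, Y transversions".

Mismatches (1-based):
position 1: G→A (purine→purine, transition)
position 4: T→C (pyrimidine→pyrimidine, transition)
position 6: T→C (pyrimidine→pyrimidine, transition)
position 15: C→T (pyrimidine→pyrimidine, transition)
position 17: C→T (pyrimidine→pyrimidine, transition)
position 18: A→G (purine→purine, transition)
position 19: A→G (purine→purine, transition)
position 23: A→G (purine→purine, transition)
position 24: C→T (pyrimidine→pyrimidine, transition)

9 transitions, 0 transversions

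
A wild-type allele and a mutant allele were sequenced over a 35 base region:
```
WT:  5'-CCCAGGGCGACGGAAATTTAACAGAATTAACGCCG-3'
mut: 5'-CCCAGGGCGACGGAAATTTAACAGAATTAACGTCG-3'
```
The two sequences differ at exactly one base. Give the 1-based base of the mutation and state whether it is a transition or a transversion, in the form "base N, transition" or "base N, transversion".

base 33, transition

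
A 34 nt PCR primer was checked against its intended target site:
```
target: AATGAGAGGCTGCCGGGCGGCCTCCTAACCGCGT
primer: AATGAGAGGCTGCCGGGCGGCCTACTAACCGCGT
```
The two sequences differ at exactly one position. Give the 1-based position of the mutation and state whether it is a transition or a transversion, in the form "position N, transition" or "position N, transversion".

position 24, transversion

The sequences differ only at position 24: C→A (pyrimidine→purine), a transversion.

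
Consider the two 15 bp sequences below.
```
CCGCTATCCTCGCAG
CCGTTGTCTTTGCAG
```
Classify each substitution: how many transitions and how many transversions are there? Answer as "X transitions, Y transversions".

Transitions (purine↔purine or pyrimidine↔pyrimidine): 4 C→T, 6 A→G, 9 C→T, 11 C→T.
Transversions (purine↔pyrimidine): none.

4 transitions, 0 transversions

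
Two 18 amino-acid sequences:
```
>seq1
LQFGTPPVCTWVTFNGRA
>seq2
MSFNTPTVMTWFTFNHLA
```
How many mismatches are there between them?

8

Comparing position by position, 8 residues differ: 1 (L/M), 2 (Q/S), 4 (G/N), 7 (P/T), 9 (C/M), 12 (V/F), 16 (G/H), 17 (R/L).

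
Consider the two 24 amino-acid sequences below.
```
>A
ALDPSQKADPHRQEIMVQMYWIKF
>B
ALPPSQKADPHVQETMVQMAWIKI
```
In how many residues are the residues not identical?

5

The sequences differ at residues 3, 12, 15, 20, 24 (1-based) — 5 in total.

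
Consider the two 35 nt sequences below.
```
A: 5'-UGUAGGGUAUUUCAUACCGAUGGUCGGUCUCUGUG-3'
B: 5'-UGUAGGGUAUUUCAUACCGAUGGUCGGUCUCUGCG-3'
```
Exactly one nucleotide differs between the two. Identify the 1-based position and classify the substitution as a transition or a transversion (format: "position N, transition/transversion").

The sequences differ only at position 34: U→C (pyrimidine→pyrimidine), a transition.

position 34, transition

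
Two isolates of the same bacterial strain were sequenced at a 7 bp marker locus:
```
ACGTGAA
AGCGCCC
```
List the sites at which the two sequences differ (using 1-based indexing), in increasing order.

2, 3, 4, 5, 6, 7

Differences at site 2 (C→G), site 3 (G→C), site 4 (T→G), site 5 (G→C), site 6 (A→C), site 7 (A→C).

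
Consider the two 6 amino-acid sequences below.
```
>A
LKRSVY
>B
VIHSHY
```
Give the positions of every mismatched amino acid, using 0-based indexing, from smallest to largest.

0, 1, 2, 4

Differences at position 0 (L→V), position 1 (K→I), position 2 (R→H), position 4 (V→H).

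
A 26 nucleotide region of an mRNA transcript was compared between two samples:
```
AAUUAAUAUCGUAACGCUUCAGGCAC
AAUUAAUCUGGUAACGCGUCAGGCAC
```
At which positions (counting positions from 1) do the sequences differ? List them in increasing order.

Scanning 1-based: 8: A/C; 10: C/G; 18: U/G.

8, 10, 18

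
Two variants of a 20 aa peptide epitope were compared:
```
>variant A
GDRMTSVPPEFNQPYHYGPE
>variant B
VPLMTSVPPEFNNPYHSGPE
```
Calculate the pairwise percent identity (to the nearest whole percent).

Mismatches at positions 1, 2, 3, 13, 17 (1-based): 5 of 20.
Identical positions: 15/20 = 75% → 75%.

75%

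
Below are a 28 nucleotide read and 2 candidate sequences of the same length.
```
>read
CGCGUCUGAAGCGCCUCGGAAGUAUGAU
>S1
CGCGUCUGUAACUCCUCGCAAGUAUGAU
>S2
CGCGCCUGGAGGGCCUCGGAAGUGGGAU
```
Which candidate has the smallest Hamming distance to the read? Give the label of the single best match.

S1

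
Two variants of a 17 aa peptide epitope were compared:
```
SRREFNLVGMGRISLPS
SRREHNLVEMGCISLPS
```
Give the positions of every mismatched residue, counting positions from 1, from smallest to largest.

5, 9, 12

Differences at position 5 (F→H), position 9 (G→E), position 12 (R→C).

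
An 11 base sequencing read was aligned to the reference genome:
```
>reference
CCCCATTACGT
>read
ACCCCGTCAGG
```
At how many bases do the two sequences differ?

6

The sequences differ at bases 1, 5, 6, 8, 9, 11 (1-based) — 6 in total.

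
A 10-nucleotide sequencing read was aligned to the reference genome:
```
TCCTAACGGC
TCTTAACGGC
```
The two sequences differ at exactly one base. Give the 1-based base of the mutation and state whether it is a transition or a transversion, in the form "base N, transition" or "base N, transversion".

base 3, transition

Base 3 changes C→T. C is a pyrimidine and T is a pyrimidine, so this is a transition.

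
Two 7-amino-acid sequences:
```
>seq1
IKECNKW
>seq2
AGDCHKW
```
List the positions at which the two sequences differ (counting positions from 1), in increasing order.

Scanning 1-based: 1: I/A; 2: K/G; 3: E/D; 5: N/H.

1, 2, 3, 5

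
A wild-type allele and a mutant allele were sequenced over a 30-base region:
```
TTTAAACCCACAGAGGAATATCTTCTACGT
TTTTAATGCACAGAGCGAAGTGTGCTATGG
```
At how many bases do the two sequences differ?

The sequences differ at bases 4, 7, 8, 16, 17, 19, 20, 22, 24, 28, 30 (1-based) — 11 in total.

11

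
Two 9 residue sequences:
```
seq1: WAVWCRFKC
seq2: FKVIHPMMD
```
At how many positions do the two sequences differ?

Comparing position by position, 8 positions differ: 1 (W/F), 2 (A/K), 4 (W/I), 5 (C/H), 6 (R/P), 7 (F/M), 8 (K/M), 9 (C/D).

8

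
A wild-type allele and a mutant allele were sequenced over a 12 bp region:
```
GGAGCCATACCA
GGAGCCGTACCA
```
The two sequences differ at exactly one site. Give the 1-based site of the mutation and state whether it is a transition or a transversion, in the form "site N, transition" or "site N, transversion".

site 7, transition

Site 7 changes A→G. A is a purine and G is a purine, so this is a transition.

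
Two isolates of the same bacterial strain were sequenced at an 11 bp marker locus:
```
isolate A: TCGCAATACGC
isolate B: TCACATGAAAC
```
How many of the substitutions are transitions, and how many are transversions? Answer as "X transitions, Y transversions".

2 transitions, 3 transversions

Transitions (purine↔purine or pyrimidine↔pyrimidine): 3 G→A, 10 G→A.
Transversions (purine↔pyrimidine): 6 A→T, 7 T→G, 9 C→A.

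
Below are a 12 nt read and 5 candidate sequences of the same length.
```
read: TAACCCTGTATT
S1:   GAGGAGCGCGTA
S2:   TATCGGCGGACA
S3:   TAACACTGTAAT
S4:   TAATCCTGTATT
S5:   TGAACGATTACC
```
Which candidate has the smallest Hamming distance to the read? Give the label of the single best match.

S4

Hamming distances to read — S1: 9; S2: 7; S3: 2; S4: 1; S5: 7.
Smallest is S4 with 1 mismatch.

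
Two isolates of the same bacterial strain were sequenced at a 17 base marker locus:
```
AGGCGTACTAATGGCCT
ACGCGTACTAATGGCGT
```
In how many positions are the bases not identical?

The sequences differ at positions 2, 16 (1-based) — 2 in total.

2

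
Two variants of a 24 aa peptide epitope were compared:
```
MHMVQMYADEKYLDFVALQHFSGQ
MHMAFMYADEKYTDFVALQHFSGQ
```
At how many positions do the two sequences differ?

3

Mismatches (1-based): position 4: V→A; position 5: Q→F; position 13: L→T.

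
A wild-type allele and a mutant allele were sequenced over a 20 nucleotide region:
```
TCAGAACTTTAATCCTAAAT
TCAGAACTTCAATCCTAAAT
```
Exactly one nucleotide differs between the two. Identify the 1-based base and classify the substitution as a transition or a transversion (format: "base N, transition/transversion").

The sequences differ only at base 10: T→C (pyrimidine→pyrimidine), a transition.

base 10, transition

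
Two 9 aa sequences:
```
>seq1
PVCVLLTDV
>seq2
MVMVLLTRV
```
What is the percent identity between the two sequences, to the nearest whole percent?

67%

Mismatches at positions 1, 3, 8 (1-based): 3 of 9.
Identical positions: 6/9 = 66.67% → 67%.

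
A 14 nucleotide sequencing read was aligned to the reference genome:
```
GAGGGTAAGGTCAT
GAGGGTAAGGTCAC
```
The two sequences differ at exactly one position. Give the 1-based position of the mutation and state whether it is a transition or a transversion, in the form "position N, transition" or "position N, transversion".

Position 14 changes T→C. T is a pyrimidine and C is a pyrimidine, so this is a transition.

position 14, transition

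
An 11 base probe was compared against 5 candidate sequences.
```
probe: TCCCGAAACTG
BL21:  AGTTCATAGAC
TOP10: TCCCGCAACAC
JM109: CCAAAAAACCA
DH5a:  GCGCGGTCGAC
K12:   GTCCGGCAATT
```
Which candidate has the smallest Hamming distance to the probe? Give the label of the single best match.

TOP10

Hamming distances to probe — BL21: 9; TOP10: 3; JM109: 6; DH5a: 8; K12: 6.
Smallest is TOP10 with 3 mismatches.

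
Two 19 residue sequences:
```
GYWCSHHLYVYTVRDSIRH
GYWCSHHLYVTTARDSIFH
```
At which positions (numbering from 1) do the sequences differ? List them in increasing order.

Differences at position 11 (Y→T), position 13 (V→A), position 18 (R→F).

11, 13, 18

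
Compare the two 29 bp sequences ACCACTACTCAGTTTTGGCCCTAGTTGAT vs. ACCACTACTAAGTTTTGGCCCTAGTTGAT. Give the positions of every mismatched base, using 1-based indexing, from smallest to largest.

10

Differences at position 10 (C→A).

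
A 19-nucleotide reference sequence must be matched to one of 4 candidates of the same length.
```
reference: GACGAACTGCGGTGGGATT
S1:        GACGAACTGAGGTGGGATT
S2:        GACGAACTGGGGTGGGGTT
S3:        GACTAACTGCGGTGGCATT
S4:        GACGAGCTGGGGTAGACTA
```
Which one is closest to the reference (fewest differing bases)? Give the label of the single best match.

S1 differs at 1 base; S2 differs at 2 bases; S3 differs at 2 bases; S4 differs at 6 bases. The closest is S1.

S1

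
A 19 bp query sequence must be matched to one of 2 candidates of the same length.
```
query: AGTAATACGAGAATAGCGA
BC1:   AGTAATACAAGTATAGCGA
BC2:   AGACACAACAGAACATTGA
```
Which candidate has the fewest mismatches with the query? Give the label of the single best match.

Hamming distances to query — BC1: 2; BC2: 8.
Smallest is BC1 with 2 mismatches.

BC1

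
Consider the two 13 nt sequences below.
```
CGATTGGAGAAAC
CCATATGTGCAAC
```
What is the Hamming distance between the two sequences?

Comparing position by position, 5 sites differ: 2 (G/C), 5 (T/A), 6 (G/T), 8 (A/T), 10 (A/C).

5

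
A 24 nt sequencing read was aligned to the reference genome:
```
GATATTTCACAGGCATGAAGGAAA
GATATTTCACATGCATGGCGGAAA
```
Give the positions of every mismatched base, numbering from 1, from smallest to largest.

12, 18, 19

Differences at position 12 (G→T), position 18 (A→G), position 19 (A→C).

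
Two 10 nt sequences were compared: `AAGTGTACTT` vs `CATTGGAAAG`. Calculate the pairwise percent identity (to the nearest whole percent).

6 positions differ (1, 3, 6, 8, 9, 10), so 4 of 10 match: 4/10 = 40%.

40%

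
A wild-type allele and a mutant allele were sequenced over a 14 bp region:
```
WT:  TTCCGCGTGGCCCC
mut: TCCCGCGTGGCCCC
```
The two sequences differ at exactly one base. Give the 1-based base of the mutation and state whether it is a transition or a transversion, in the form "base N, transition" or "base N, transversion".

The sequences differ only at base 2: T→C (pyrimidine→pyrimidine), a transition.

base 2, transition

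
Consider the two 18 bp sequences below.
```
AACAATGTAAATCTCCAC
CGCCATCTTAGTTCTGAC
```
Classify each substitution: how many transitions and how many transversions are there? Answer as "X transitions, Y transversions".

5 transitions, 5 transversions

Transitions (purine↔purine or pyrimidine↔pyrimidine): 2 A→G, 11 A→G, 13 C→T, 14 T→C, 15 C→T.
Transversions (purine↔pyrimidine): 1 A→C, 4 A→C, 7 G→C, 9 A→T, 16 C→G.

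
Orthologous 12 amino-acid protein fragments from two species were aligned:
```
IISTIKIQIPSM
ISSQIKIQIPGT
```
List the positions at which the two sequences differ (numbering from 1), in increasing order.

2, 4, 11, 12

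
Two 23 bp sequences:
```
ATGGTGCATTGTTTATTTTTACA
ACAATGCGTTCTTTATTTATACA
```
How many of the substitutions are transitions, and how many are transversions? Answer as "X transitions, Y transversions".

4 transitions, 2 transversions

Mismatches (1-based):
position 2: T→C (pyrimidine→pyrimidine, transition)
position 3: G→A (purine→purine, transition)
position 4: G→A (purine→purine, transition)
position 8: A→G (purine→purine, transition)
position 11: G→C (purine→pyrimidine, transversion)
position 19: T→A (pyrimidine→purine, transversion)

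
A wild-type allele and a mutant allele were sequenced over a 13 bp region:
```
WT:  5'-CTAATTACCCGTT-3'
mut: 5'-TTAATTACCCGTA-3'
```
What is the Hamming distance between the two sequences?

Mismatches (1-based): position 1: C→T; position 13: T→A.

2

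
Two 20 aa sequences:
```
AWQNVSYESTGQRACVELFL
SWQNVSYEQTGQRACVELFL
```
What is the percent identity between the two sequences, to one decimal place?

90.0%

Mismatches at positions 1, 9 (1-based): 2 of 20.
Identical positions: 18/20 = 90% → 90.0%.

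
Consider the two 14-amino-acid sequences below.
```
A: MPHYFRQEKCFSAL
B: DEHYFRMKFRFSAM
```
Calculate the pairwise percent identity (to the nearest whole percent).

Mismatches at positions 1, 2, 7, 8, 9, 10, 14 (1-based): 7 of 14.
Identical positions: 7/14 = 50% → 50%.

50%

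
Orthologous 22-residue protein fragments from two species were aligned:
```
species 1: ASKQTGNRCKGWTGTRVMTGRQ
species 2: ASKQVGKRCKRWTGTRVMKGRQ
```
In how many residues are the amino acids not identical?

The sequences differ at residues 5, 7, 11, 19 (1-based) — 4 in total.

4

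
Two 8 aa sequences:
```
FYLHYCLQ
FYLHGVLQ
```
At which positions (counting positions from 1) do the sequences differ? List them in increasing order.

5, 6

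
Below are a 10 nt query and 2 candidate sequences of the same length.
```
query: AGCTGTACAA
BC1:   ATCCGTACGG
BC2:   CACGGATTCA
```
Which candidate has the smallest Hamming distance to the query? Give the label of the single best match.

BC1

BC1 differs at 4 bases; BC2 differs at 7 bases. The closest is BC1.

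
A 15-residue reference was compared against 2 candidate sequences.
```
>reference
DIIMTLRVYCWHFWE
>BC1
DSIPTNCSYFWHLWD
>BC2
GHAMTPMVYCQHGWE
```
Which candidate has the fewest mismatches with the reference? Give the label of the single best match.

BC1 differs at 8 positions; BC2 differs at 7 positions. The closest is BC2.

BC2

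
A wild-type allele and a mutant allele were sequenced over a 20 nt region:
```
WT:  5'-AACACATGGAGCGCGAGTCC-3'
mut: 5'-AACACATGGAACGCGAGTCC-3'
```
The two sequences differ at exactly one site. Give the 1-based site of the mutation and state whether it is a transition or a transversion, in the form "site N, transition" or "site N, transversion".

The sequences differ only at site 11: G→A (purine→purine), a transition.

site 11, transition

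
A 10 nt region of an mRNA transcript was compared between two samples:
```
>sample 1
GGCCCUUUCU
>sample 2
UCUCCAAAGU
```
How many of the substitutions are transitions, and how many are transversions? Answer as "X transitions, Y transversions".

Transitions (purine↔purine or pyrimidine↔pyrimidine): 3 C→U.
Transversions (purine↔pyrimidine): 1 G→U, 2 G→C, 6 U→A, 7 U→A, 8 U→A, 9 C→G.

1 transition, 6 transversions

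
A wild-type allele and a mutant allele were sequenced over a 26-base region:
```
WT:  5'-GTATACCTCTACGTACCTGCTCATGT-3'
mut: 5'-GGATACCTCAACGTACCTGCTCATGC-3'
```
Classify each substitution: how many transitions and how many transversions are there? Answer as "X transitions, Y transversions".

Transitions (purine↔purine or pyrimidine↔pyrimidine): 26 T→C.
Transversions (purine↔pyrimidine): 2 T→G, 10 T→A.

1 transition, 2 transversions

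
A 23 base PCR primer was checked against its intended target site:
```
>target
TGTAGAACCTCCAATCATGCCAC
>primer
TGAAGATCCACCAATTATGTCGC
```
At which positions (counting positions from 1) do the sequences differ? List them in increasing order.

Differences at position 3 (T→A), position 7 (A→T), position 10 (T→A), position 16 (C→T), position 20 (C→T), position 22 (A→G).

3, 7, 10, 16, 20, 22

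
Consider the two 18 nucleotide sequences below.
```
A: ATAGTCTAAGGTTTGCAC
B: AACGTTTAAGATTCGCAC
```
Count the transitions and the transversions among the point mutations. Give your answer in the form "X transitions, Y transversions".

3 transitions, 2 transversions

Mismatches (1-based):
site 2: T→A (pyrimidine→purine, transversion)
site 3: A→C (purine→pyrimidine, transversion)
site 6: C→T (pyrimidine→pyrimidine, transition)
site 11: G→A (purine→purine, transition)
site 14: T→C (pyrimidine→pyrimidine, transition)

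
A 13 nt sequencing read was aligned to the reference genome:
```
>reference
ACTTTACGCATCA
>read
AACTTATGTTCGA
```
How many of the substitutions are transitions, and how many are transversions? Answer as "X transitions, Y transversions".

Transitions (purine↔purine or pyrimidine↔pyrimidine): 3 T→C, 7 C→T, 9 C→T, 11 T→C.
Transversions (purine↔pyrimidine): 2 C→A, 10 A→T, 12 C→G.

4 transitions, 3 transversions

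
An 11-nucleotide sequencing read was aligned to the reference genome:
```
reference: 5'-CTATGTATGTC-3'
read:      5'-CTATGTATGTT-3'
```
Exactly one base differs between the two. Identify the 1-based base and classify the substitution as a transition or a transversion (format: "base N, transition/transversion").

base 11, transition

Base 11 changes C→T. C is a pyrimidine and T is a pyrimidine, so this is a transition.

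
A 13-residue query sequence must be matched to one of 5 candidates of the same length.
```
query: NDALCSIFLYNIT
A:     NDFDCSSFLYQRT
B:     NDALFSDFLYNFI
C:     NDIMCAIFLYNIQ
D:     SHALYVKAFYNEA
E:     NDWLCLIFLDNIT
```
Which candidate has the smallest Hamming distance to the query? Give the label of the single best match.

A differs at 5 residues; B differs at 4 residues; C differs at 4 residues; D differs at 9 residues; E differs at 3 residues. The closest is E.

E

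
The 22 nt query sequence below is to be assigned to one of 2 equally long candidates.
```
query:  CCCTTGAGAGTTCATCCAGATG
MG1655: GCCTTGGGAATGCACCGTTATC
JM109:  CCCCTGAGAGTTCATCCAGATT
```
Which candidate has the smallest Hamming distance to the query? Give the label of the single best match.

JM109

Hamming distances to query — MG1655: 9; JM109: 2.
Smallest is JM109 with 2 mismatches.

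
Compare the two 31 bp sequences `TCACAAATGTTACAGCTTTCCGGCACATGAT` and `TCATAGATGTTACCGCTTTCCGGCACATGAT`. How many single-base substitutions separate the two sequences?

Mismatches (1-based): position 4: C→T; position 6: A→G; position 14: A→C.

3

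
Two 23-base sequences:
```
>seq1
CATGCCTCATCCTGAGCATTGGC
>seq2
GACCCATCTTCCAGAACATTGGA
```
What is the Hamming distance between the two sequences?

8

Comparing position by position, 8 sites differ: 1 (C/G), 3 (T/C), 4 (G/C), 6 (C/A), 9 (A/T), 13 (T/A), 16 (G/A), 23 (C/A).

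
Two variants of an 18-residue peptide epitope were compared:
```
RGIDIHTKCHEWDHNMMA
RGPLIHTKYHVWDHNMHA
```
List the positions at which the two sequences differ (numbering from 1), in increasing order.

Scanning 1-based: 3: I/P; 4: D/L; 9: C/Y; 11: E/V; 17: M/H.

3, 4, 9, 11, 17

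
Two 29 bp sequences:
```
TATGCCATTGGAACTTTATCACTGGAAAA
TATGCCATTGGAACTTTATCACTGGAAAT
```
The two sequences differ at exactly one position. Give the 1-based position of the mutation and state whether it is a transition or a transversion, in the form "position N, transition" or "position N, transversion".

The sequences differ only at position 29: A→T (purine→pyrimidine), a transversion.

position 29, transversion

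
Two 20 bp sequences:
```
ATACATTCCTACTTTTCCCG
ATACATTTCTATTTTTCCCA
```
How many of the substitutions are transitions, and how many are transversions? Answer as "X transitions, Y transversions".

Transitions (purine↔purine or pyrimidine↔pyrimidine): 8 C→T, 12 C→T, 20 G→A.
Transversions (purine↔pyrimidine): none.

3 transitions, 0 transversions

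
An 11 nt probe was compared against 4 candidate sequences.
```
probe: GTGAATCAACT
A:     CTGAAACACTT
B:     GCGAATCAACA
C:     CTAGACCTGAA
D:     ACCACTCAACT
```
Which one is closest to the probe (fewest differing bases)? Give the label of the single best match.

A differs at 4 bases; B differs at 2 bases; C differs at 8 bases; D differs at 4 bases. The closest is B.

B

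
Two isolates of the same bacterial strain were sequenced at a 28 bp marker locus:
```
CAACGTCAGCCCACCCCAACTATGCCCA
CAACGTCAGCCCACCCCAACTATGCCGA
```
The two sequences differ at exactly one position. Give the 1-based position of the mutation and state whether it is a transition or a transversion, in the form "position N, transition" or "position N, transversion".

position 27, transversion

The sequences differ only at position 27: C→G (pyrimidine→purine), a transversion.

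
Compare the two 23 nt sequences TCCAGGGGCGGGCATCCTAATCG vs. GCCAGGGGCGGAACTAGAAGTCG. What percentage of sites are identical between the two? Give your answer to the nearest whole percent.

65%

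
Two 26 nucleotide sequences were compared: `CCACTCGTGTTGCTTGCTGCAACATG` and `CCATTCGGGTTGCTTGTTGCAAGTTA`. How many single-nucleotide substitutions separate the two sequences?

6

Comparing position by position, 6 positions differ: 4 (C/T), 8 (T/G), 17 (C/T), 23 (C/G), 24 (A/T), 26 (G/A).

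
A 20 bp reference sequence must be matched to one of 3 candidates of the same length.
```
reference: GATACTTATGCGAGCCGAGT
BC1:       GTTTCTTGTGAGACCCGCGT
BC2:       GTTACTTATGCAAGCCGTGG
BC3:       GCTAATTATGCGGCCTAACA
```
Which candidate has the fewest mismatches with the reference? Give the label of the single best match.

Hamming distances to reference — BC1: 6; BC2: 4; BC3: 8.
Smallest is BC2 with 4 mismatches.

BC2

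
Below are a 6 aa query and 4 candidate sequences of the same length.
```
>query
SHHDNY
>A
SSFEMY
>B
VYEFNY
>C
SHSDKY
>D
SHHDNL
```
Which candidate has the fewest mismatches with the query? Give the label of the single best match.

A differs at 4 residues; B differs at 4 residues; C differs at 2 residues; D differs at 1 residue. The closest is D.

D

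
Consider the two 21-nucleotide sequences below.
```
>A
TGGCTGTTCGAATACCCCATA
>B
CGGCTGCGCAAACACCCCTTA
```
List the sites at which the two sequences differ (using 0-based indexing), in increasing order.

Differences at site 0 (T→C), site 6 (T→C), site 7 (T→G), site 9 (G→A), site 12 (T→C), site 18 (A→T).

0, 6, 7, 9, 12, 18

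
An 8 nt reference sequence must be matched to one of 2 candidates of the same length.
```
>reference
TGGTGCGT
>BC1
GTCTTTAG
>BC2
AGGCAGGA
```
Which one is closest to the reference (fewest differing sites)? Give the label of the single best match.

BC2

Hamming distances to reference — BC1: 7; BC2: 5.
Smallest is BC2 with 5 mismatches.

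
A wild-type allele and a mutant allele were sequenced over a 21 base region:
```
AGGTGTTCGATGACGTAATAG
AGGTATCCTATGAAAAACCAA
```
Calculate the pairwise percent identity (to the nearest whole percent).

9 positions differ (5, 7, 9, 14, 15, 16, 18, 19, 21), so 12 of 21 match: 12/21 = 57.14%.

57%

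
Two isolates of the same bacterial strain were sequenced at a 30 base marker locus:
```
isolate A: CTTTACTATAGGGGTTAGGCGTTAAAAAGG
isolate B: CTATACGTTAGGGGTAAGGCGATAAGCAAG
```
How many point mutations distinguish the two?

8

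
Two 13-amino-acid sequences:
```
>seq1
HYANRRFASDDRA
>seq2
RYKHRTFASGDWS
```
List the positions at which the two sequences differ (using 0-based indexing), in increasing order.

0, 2, 3, 5, 9, 11, 12

Differences at position 0 (H→R), position 2 (A→K), position 3 (N→H), position 5 (R→T), position 9 (D→G), position 11 (R→W), position 12 (A→S).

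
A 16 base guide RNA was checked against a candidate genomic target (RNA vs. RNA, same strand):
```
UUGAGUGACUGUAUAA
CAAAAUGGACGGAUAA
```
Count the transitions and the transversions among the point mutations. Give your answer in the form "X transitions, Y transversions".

Transitions (purine↔purine or pyrimidine↔pyrimidine): 1 U→C, 3 G→A, 5 G→A, 8 A→G, 10 U→C.
Transversions (purine↔pyrimidine): 2 U→A, 9 C→A, 12 U→G.

5 transitions, 3 transversions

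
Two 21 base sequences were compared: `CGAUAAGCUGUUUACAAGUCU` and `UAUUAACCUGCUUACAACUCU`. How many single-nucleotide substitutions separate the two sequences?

Mismatches (1-based): site 1: C→U; site 2: G→A; site 3: A→U; site 7: G→C; site 11: U→C; site 18: G→C.

6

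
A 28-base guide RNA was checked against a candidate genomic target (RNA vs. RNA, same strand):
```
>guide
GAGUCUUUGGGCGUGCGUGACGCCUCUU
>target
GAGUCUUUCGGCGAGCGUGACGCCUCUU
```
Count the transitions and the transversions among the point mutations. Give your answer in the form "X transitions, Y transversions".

Transitions (purine↔purine or pyrimidine↔pyrimidine): none.
Transversions (purine↔pyrimidine): 9 G→C, 14 U→A.

0 transitions, 2 transversions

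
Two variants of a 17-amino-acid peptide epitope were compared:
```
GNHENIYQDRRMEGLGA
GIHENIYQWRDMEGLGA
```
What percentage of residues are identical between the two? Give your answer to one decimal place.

3 positions differ (2, 9, 11), so 14 of 17 match: 14/17 = 82.35%.

82.4%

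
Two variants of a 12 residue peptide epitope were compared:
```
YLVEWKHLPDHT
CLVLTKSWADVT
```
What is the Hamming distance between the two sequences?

7

Comparing position by position, 7 positions differ: 1 (Y/C), 4 (E/L), 5 (W/T), 7 (H/S), 8 (L/W), 9 (P/A), 11 (H/V).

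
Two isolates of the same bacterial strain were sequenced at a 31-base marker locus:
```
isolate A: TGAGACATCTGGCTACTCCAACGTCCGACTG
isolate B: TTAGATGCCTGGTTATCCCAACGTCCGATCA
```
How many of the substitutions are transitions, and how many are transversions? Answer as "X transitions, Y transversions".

Transitions (purine↔purine or pyrimidine↔pyrimidine): 6 C→T, 7 A→G, 8 T→C, 13 C→T, 16 C→T, 17 T→C, 29 C→T, 30 T→C, 31 G→A.
Transversions (purine↔pyrimidine): 2 G→T.

9 transitions, 1 transversion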